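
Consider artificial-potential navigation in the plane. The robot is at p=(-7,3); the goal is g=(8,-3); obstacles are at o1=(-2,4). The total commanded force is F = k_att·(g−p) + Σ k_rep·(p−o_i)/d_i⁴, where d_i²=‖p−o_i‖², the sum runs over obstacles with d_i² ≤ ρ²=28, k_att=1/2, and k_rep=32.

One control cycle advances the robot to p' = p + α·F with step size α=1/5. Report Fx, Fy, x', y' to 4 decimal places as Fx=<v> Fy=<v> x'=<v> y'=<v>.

F_att = 1/2·(g−p) = 1/2·(15,-6) = (7.5000,-3.0000)
o1: d²=26 ≤ ρ²=28; F_rep = 32·(-5,-1)/26² = (-0.2367,-0.0473)
F = F_att + ΣF_rep = (7.2633,-3.0473)
p' = p + 1/5·F = (-5.5473,2.3905)

Fx=7.2633 Fy=-3.0473 x'=-5.5473 y'=2.3905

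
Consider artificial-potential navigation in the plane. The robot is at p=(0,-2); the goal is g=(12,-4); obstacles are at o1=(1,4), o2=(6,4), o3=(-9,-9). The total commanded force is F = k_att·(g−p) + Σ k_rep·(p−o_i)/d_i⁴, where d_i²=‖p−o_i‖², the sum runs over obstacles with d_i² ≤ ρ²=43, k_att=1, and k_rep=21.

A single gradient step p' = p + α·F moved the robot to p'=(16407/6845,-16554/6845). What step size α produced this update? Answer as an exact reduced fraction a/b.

F_att = 1·(g−p) = 1·(12,-2) = (12.0000,-2.0000)
o1: d²=37 ≤ ρ²=43; F_rep = 21·(-1,-6)/37² = (-0.0153,-0.0920)
o2: d²=72 > ρ²=43 → inactive
o3: d²=130 > ρ²=43 → inactive
F = F_att + ΣF_rep = (11.9847,-2.0920)
Δp = p'−p = (2.3969,-0.4184); α = Δx/Fx = (16407/6845) / (16407/1369) = 1/5
check: Δy/Fy = (-2864/6845) / (-2864/1369) = 1/5 ✓

α = 1/5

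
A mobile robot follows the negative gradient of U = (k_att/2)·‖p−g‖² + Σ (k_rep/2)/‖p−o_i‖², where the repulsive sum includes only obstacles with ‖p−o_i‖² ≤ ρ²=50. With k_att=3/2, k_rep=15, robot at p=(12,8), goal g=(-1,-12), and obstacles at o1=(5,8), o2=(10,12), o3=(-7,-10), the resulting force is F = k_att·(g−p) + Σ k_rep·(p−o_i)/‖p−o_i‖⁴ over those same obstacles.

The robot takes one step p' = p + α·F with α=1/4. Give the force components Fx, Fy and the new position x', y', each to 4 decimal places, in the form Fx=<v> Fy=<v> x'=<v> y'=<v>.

Fx=-19.3813 Fy=-30.1500 x'=7.1547 y'=0.4625

F_att = 3/2·(g−p) = 3/2·(-13,-20) = (-19.5000,-30.0000)
o1: d²=49 ≤ ρ²=50; F_rep = 15·(7,0)/49² = (0.0437,0.0000)
o2: d²=20 ≤ ρ²=50; F_rep = 15·(2,-4)/20² = (0.0750,-0.1500)
o3: d²=685 > ρ²=50 → inactive
F = F_att + ΣF_rep = (-19.3813,-30.1500)
p' = p + 1/4·F = (7.1547,0.4625)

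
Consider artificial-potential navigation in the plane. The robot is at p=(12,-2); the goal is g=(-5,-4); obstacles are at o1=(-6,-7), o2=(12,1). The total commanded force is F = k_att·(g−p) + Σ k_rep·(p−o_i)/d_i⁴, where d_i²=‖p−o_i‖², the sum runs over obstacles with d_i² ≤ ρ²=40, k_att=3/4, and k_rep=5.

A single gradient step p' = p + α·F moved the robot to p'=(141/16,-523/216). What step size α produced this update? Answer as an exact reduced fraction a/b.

F_att = 3/4·(g−p) = 3/4·(-17,-2) = (-12.7500,-1.5000)
o1: d²=349 > ρ²=40 → inactive
o2: d²=9 ≤ ρ²=40; F_rep = 5·(0,-3)/9² = (0.0000,-0.1852)
F = F_att + ΣF_rep = (-12.7500,-1.6852)
Δp = p'−p = (-3.1875,-0.4213); α = Δx/Fx = (-51/16) / (-51/4) = 1/4
check: Δy/Fy = (-91/216) / (-91/54) = 1/4 ✓

α = 1/4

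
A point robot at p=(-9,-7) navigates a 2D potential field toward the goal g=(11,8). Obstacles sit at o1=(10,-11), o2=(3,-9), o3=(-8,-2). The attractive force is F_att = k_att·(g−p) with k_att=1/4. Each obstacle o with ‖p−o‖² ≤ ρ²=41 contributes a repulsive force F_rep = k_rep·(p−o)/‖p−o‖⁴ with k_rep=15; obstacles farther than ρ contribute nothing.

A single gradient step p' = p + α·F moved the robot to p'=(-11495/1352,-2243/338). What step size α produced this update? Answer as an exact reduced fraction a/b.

F_att = 1/4·(g−p) = 1/4·(20,15) = (5.0000,3.7500)
o1: d²=377 > ρ²=41 → inactive
o2: d²=148 > ρ²=41 → inactive
o3: d²=26 ≤ ρ²=41; F_rep = 15·(-1,-5)/26² = (-0.0222,-0.1109)
F = F_att + ΣF_rep = (4.9778,3.6391)
Δp = p'−p = (0.4978,0.3639); α = Δx/Fx = (673/1352) / (3365/676) = 1/10
check: Δy/Fy = (123/338) / (615/169) = 1/10 ✓

α = 1/10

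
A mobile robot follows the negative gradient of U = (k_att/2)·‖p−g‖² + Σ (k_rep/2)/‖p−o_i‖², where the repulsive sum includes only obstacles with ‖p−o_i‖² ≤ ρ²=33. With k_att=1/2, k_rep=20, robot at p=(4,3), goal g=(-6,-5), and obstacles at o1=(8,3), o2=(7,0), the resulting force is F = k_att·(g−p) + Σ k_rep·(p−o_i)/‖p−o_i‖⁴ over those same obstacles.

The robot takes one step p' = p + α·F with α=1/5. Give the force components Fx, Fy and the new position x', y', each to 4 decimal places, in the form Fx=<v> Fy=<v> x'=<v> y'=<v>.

Fx=-5.4977 Fy=-3.8148 x'=2.9005 y'=2.2370

F_att = 1/2·(g−p) = 1/2·(-10,-8) = (-5.0000,-4.0000)
o1: d²=16 ≤ ρ²=33; F_rep = 20·(-4,0)/16² = (-0.3125,0.0000)
o2: d²=18 ≤ ρ²=33; F_rep = 20·(-3,3)/18² = (-0.1852,0.1852)
F = F_att + ΣF_rep = (-5.4977,-3.8148)
p' = p + 1/5·F = (2.9005,2.2370)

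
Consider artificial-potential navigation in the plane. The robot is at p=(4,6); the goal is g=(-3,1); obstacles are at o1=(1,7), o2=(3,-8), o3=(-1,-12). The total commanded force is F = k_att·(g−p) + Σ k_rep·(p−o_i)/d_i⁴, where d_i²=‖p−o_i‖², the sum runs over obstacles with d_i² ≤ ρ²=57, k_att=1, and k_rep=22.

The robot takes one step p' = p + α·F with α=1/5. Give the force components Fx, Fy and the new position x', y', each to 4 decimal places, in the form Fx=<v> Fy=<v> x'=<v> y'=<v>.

F_att = 1·(g−p) = 1·(-7,-5) = (-7.0000,-5.0000)
o1: d²=10 ≤ ρ²=57; F_rep = 22·(3,-1)/10² = (0.6600,-0.2200)
o2: d²=197 > ρ²=57 → inactive
o3: d²=349 > ρ²=57 → inactive
F = F_att + ΣF_rep = (-6.3400,-5.2200)
p' = p + 1/5·F = (2.7320,4.9560)

Fx=-6.3400 Fy=-5.2200 x'=2.7320 y'=4.9560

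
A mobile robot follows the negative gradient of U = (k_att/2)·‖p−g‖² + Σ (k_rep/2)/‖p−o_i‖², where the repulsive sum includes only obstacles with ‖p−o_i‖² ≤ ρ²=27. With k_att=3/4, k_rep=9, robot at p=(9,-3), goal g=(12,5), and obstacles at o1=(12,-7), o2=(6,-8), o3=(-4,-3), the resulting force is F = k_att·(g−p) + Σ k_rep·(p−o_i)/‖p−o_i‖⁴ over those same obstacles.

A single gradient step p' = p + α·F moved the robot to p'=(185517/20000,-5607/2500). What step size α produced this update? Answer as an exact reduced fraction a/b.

F_att = 3/4·(g−p) = 3/4·(3,8) = (2.2500,6.0000)
o1: d²=25 ≤ ρ²=27; F_rep = 9·(-3,4)/25² = (-0.0432,0.0576)
o2: d²=34 > ρ²=27 → inactive
o3: d²=169 > ρ²=27 → inactive
F = F_att + ΣF_rep = (2.2068,6.0576)
Δp = p'−p = (0.2758,0.7572); α = Δx/Fx = (5517/20000) / (5517/2500) = 1/8
check: Δy/Fy = (1893/2500) / (3786/625) = 1/8 ✓

α = 1/8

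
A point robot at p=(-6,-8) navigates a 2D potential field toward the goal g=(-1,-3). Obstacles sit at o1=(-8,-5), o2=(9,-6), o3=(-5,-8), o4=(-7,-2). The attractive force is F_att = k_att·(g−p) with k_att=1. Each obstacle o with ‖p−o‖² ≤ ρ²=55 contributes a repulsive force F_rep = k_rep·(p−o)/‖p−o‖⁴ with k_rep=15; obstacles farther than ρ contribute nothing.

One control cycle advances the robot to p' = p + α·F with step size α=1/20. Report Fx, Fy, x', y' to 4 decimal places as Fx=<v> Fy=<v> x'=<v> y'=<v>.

F_att = 1·(g−p) = 1·(5,5) = (5.0000,5.0000)
o1: d²=13 ≤ ρ²=55; F_rep = 15·(2,-3)/13² = (0.1775,-0.2663)
o2: d²=229 > ρ²=55 → inactive
o3: d²=1 ≤ ρ²=55; F_rep = 15·(-1,0)/1² = (-15.0000,0.0000)
o4: d²=37 ≤ ρ²=55; F_rep = 15·(1,-6)/37² = (0.0110,-0.0657)
F = F_att + ΣF_rep = (-9.8115,4.6680)
p' = p + 1/20·F = (-6.4906,-7.7666)

Fx=-9.8115 Fy=4.6680 x'=-6.4906 y'=-7.7666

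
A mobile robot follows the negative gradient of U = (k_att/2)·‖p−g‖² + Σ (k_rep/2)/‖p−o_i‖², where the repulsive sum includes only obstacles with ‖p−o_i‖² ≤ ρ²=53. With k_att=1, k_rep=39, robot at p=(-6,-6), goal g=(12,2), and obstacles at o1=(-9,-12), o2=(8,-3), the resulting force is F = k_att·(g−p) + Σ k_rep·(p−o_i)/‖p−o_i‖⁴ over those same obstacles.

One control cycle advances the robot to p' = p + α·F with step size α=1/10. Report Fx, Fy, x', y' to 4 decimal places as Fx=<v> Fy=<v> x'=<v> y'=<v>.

F_att = 1·(g−p) = 1·(18,8) = (18.0000,8.0000)
o1: d²=45 ≤ ρ²=53; F_rep = 39·(3,6)/45² = (0.0578,0.1156)
o2: d²=205 > ρ²=53 → inactive
F = F_att + ΣF_rep = (18.0578,8.1156)
p' = p + 1/10·F = (-4.1942,-5.1884)

Fx=18.0578 Fy=8.1156 x'=-4.1942 y'=-5.1884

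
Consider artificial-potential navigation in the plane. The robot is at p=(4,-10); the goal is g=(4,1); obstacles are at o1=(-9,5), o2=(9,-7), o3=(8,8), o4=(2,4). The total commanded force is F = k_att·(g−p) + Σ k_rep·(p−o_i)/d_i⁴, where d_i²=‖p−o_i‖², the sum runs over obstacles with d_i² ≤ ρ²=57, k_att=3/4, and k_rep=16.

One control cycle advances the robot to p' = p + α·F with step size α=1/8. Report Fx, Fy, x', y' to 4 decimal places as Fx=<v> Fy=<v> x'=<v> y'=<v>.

Fx=-0.0692 Fy=8.2085 x'=3.9913 y'=-8.9739

F_att = 3/4·(g−p) = 3/4·(0,11) = (0.0000,8.2500)
o1: d²=394 > ρ²=57 → inactive
o2: d²=34 ≤ ρ²=57; F_rep = 16·(-5,-3)/34² = (-0.0692,-0.0415)
o3: d²=340 > ρ²=57 → inactive
o4: d²=200 > ρ²=57 → inactive
F = F_att + ΣF_rep = (-0.0692,8.2085)
p' = p + 1/8·F = (3.9913,-8.9739)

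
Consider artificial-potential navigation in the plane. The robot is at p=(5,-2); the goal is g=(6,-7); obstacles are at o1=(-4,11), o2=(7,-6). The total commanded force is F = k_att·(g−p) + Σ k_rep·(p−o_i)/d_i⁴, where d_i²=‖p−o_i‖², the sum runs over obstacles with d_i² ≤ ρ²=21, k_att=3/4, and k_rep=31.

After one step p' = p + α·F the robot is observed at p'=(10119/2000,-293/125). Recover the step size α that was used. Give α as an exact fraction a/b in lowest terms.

α = 1/10

F_att = 3/4·(g−p) = 3/4·(1,-5) = (0.7500,-3.7500)
o1: d²=250 > ρ²=21 → inactive
o2: d²=20 ≤ ρ²=21; F_rep = 31·(-2,4)/20² = (-0.1550,0.3100)
F = F_att + ΣF_rep = (0.5950,-3.4400)
Δp = p'−p = (0.0595,-0.3440); α = Δx/Fx = (119/2000) / (119/200) = 1/10
check: Δy/Fy = (-43/125) / (-86/25) = 1/10 ✓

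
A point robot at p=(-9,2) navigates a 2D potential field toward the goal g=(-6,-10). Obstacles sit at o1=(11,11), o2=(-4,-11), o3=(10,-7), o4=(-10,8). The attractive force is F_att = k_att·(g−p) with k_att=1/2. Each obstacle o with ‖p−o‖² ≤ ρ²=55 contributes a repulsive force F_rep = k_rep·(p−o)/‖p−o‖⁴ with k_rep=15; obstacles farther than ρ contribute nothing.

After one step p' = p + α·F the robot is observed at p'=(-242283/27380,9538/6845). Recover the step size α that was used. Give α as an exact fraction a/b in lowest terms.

α = 1/10

F_att = 1/2·(g−p) = 1/2·(3,-12) = (1.5000,-6.0000)
o1: d²=481 > ρ²=55 → inactive
o2: d²=194 > ρ²=55 → inactive
o3: d²=442 > ρ²=55 → inactive
o4: d²=37 ≤ ρ²=55; F_rep = 15·(1,-6)/37² = (0.0110,-0.0657)
F = F_att + ΣF_rep = (1.5110,-6.0657)
Δp = p'−p = (0.1511,-0.6066); α = Δx/Fx = (4137/27380) / (4137/2738) = 1/10
check: Δy/Fy = (-4152/6845) / (-8304/1369) = 1/10 ✓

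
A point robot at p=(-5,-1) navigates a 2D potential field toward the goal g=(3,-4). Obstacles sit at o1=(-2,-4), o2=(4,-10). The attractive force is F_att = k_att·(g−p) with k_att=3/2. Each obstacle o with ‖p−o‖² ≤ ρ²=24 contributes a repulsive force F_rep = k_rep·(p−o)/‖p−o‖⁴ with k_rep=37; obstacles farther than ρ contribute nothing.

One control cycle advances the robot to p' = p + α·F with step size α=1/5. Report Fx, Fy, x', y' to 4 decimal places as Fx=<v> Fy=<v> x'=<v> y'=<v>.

Fx=11.6574 Fy=-4.1574 x'=-2.6685 y'=-1.8315

F_att = 3/2·(g−p) = 3/2·(8,-3) = (12.0000,-4.5000)
o1: d²=18 ≤ ρ²=24; F_rep = 37·(-3,3)/18² = (-0.3426,0.3426)
o2: d²=162 > ρ²=24 → inactive
F = F_att + ΣF_rep = (11.6574,-4.1574)
p' = p + 1/5·F = (-2.6685,-1.8315)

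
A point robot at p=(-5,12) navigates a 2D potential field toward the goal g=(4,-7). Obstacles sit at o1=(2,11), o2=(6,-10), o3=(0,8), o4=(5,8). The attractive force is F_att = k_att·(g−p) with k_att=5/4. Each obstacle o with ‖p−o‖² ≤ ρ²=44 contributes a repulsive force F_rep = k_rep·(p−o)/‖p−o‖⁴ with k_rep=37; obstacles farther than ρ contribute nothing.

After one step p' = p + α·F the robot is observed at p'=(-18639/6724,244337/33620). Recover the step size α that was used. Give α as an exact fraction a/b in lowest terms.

α = 1/5

F_att = 5/4·(g−p) = 5/4·(9,-19) = (11.2500,-23.7500)
o1: d²=50 > ρ²=44 → inactive
o2: d²=605 > ρ²=44 → inactive
o3: d²=41 ≤ ρ²=44; F_rep = 37·(-5,4)/41² = (-0.1101,0.0880)
o4: d²=116 > ρ²=44 → inactive
F = F_att + ΣF_rep = (11.1399,-23.6620)
Δp = p'−p = (2.2280,-4.7324); α = Δx/Fx = (14981/6724) / (74905/6724) = 1/5
check: Δy/Fy = (-159103/33620) / (-159103/6724) = 1/5 ✓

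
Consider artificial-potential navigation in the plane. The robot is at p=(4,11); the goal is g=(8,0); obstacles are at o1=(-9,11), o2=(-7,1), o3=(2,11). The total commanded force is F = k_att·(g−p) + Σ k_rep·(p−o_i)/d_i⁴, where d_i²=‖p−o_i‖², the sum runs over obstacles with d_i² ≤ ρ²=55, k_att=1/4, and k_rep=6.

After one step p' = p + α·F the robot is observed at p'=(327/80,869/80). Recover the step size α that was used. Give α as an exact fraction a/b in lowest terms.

F_att = 1/4·(g−p) = 1/4·(4,-11) = (1.0000,-2.7500)
o1: d²=169 > ρ²=55 → inactive
o2: d²=221 > ρ²=55 → inactive
o3: d²=4 ≤ ρ²=55; F_rep = 6·(2,0)/4² = (0.7500,0.0000)
F = F_att + ΣF_rep = (1.7500,-2.7500)
Δp = p'−p = (0.0875,-0.1375); α = Δx/Fx = (7/80) / (7/4) = 1/20
check: Δy/Fy = (-11/80) / (-11/4) = 1/20 ✓

α = 1/20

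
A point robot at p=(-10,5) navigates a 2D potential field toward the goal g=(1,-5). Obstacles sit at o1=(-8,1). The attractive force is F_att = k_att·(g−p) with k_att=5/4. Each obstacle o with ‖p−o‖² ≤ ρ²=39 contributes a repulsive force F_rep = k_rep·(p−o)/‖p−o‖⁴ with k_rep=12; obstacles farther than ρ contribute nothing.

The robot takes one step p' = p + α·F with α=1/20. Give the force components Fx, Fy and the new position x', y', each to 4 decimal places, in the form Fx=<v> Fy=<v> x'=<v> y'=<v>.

Fx=13.6900 Fy=-12.3800 x'=-9.3155 y'=4.3810

F_att = 5/4·(g−p) = 5/4·(11,-10) = (13.7500,-12.5000)
o1: d²=20 ≤ ρ²=39; F_rep = 12·(-2,4)/20² = (-0.0600,0.1200)
F = F_att + ΣF_rep = (13.6900,-12.3800)
p' = p + 1/20·F = (-9.3155,4.3810)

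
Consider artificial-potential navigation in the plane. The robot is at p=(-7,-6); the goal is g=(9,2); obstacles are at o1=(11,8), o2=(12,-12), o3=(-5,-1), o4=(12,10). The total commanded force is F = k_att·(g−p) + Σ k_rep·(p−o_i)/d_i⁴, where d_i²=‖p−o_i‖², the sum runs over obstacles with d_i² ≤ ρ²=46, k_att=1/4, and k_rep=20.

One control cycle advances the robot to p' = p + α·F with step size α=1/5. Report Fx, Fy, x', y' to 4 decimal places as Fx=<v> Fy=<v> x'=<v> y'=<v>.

Fx=3.9524 Fy=1.8811 x'=-6.2095 y'=-5.6238

F_att = 1/4·(g−p) = 1/4·(16,8) = (4.0000,2.0000)
o1: d²=520 > ρ²=46 → inactive
o2: d²=397 > ρ²=46 → inactive
o3: d²=29 ≤ ρ²=46; F_rep = 20·(-2,-5)/29² = (-0.0476,-0.1189)
o4: d²=617 > ρ²=46 → inactive
F = F_att + ΣF_rep = (3.9524,1.8811)
p' = p + 1/5·F = (-6.2095,-5.6238)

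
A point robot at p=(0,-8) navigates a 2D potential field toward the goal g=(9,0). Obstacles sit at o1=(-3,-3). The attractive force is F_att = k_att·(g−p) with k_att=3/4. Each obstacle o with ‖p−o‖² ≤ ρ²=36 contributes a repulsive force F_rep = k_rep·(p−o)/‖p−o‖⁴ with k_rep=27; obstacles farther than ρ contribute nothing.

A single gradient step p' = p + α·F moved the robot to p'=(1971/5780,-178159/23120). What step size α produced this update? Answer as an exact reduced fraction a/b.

F_att = 3/4·(g−p) = 3/4·(9,8) = (6.7500,6.0000)
o1: d²=34 ≤ ρ²=36; F_rep = 27·(3,-5)/34² = (0.0701,-0.1168)
F = F_att + ΣF_rep = (6.8201,5.8832)
Δp = p'−p = (0.3410,0.2942); α = Δx/Fx = (1971/5780) / (1971/289) = 1/20
check: Δy/Fy = (6801/23120) / (6801/1156) = 1/20 ✓

α = 1/20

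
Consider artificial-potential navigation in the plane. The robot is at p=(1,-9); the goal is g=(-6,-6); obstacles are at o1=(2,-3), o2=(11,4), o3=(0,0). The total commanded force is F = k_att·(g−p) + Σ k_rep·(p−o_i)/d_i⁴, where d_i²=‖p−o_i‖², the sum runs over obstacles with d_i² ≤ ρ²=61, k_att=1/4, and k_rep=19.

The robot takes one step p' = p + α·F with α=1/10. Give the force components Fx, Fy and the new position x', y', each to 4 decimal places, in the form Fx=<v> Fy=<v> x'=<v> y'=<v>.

Fx=-1.7639 Fy=0.6667 x'=0.8236 y'=-8.9333

F_att = 1/4·(g−p) = 1/4·(-7,3) = (-1.7500,0.7500)
o1: d²=37 ≤ ρ²=61; F_rep = 19·(-1,-6)/37² = (-0.0139,-0.0833)
o2: d²=269 > ρ²=61 → inactive
o3: d²=82 > ρ²=61 → inactive
F = F_att + ΣF_rep = (-1.7639,0.6667)
p' = p + 1/10·F = (0.8236,-8.9333)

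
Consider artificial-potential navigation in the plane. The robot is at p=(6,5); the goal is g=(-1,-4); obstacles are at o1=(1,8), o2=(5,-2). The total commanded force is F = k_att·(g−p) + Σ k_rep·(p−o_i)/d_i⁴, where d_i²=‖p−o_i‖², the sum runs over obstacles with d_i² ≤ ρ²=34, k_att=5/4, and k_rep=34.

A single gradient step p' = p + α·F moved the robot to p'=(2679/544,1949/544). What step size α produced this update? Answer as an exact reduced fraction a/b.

α = 1/8

F_att = 5/4·(g−p) = 5/4·(-7,-9) = (-8.7500,-11.2500)
o1: d²=34 ≤ ρ²=34; F_rep = 34·(5,-3)/34² = (0.1471,-0.0882)
o2: d²=50 > ρ²=34 → inactive
F = F_att + ΣF_rep = (-8.6029,-11.3382)
Δp = p'−p = (-1.0754,-1.4173); α = Δx/Fx = (-585/544) / (-585/68) = 1/8
check: Δy/Fy = (-771/544) / (-771/68) = 1/8 ✓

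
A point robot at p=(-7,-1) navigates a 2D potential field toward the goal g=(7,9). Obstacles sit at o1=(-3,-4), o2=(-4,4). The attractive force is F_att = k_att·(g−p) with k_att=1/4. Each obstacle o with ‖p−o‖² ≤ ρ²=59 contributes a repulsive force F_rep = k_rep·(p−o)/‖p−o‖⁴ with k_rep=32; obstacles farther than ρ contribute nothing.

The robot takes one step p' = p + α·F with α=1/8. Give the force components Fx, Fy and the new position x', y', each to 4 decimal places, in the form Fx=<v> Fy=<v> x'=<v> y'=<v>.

Fx=3.2122 Fy=2.5152 x'=-6.5985 y'=-0.6856

F_att = 1/4·(g−p) = 1/4·(14,10) = (3.5000,2.5000)
o1: d²=25 ≤ ρ²=59; F_rep = 32·(-4,3)/25² = (-0.2048,0.1536)
o2: d²=34 ≤ ρ²=59; F_rep = 32·(-3,-5)/34² = (-0.0830,-0.1384)
F = F_att + ΣF_rep = (3.2122,2.5152)
p' = p + 1/8·F = (-6.5985,-0.6856)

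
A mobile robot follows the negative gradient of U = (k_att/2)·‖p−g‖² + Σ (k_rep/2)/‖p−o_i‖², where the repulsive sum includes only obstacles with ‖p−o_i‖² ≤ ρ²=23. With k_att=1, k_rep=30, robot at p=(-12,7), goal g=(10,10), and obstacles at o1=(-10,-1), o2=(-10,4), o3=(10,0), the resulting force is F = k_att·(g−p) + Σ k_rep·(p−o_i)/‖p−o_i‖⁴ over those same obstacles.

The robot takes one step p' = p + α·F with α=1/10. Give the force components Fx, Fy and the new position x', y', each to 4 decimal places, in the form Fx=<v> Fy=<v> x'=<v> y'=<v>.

F_att = 1·(g−p) = 1·(22,3) = (22.0000,3.0000)
o1: d²=68 > ρ²=23 → inactive
o2: d²=13 ≤ ρ²=23; F_rep = 30·(-2,3)/13² = (-0.3550,0.5325)
o3: d²=533 > ρ²=23 → inactive
F = F_att + ΣF_rep = (21.6450,3.5325)
p' = p + 1/10·F = (-9.8355,7.3533)

Fx=21.6450 Fy=3.5325 x'=-9.8355 y'=7.3533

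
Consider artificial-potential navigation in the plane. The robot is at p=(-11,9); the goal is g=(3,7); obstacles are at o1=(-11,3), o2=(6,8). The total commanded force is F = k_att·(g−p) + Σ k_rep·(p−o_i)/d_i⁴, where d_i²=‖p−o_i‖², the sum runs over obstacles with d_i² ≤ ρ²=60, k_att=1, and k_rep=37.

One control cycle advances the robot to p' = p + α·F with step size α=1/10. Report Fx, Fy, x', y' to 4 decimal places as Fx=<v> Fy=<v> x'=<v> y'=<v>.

F_att = 1·(g−p) = 1·(14,-2) = (14.0000,-2.0000)
o1: d²=36 ≤ ρ²=60; F_rep = 37·(0,6)/36² = (0.0000,0.1713)
o2: d²=290 > ρ²=60 → inactive
F = F_att + ΣF_rep = (14.0000,-1.8287)
p' = p + 1/10·F = (-9.6000,8.8171)

Fx=14.0000 Fy=-1.8287 x'=-9.6000 y'=8.8171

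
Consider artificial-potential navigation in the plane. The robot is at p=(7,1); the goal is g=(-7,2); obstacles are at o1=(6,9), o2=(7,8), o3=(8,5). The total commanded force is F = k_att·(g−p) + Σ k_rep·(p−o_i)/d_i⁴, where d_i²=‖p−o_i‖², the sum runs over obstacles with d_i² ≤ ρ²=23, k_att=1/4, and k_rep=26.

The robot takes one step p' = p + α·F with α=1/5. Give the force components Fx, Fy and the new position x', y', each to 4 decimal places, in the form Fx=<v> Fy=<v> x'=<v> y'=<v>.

F_att = 1/4·(g−p) = 1/4·(-14,1) = (-3.5000,0.2500)
o1: d²=65 > ρ²=23 → inactive
o2: d²=49 > ρ²=23 → inactive
o3: d²=17 ≤ ρ²=23; F_rep = 26·(-1,-4)/17² = (-0.0900,-0.3599)
F = F_att + ΣF_rep = (-3.5900,-0.1099)
p' = p + 1/5·F = (6.2820,0.9780)

Fx=-3.5900 Fy=-0.1099 x'=6.2820 y'=0.9780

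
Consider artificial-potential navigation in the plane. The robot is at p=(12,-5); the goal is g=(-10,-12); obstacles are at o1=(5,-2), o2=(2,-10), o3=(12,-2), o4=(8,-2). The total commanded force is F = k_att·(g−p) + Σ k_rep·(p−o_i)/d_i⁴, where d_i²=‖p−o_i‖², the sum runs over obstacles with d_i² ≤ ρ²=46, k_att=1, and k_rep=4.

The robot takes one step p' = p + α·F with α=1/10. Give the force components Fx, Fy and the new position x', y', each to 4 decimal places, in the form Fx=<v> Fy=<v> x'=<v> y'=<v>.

Fx=-21.9744 Fy=-7.1673 x'=9.8026 y'=-5.7167

F_att = 1·(g−p) = 1·(-22,-7) = (-22.0000,-7.0000)
o1: d²=58 > ρ²=46 → inactive
o2: d²=125 > ρ²=46 → inactive
o3: d²=9 ≤ ρ²=46; F_rep = 4·(0,-3)/9² = (0.0000,-0.1481)
o4: d²=25 ≤ ρ²=46; F_rep = 4·(4,-3)/25² = (0.0256,-0.0192)
F = F_att + ΣF_rep = (-21.9744,-7.1673)
p' = p + 1/10·F = (9.8026,-5.7167)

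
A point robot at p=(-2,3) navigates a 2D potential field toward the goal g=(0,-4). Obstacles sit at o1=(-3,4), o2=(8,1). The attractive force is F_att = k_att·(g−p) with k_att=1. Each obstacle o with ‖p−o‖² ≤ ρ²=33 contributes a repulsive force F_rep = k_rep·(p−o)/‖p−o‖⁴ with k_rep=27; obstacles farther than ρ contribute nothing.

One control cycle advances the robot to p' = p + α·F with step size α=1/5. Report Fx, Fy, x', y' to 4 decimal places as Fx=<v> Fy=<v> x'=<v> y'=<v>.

F_att = 1·(g−p) = 1·(2,-7) = (2.0000,-7.0000)
o1: d²=2 ≤ ρ²=33; F_rep = 27·(1,-1)/2² = (6.7500,-6.7500)
o2: d²=104 > ρ²=33 → inactive
F = F_att + ΣF_rep = (8.7500,-13.7500)
p' = p + 1/5·F = (-0.2500,0.2500)

Fx=8.7500 Fy=-13.7500 x'=-0.2500 y'=0.2500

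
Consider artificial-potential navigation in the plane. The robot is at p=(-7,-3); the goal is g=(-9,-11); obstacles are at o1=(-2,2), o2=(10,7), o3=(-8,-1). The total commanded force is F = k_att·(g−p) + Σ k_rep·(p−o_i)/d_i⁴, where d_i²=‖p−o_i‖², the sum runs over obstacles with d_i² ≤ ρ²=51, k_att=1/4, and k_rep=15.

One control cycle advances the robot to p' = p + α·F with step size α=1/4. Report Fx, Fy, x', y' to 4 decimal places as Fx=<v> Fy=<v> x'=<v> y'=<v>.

F_att = 1/4·(g−p) = 1/4·(-2,-8) = (-0.5000,-2.0000)
o1: d²=50 ≤ ρ²=51; F_rep = 15·(-5,-5)/50² = (-0.0300,-0.0300)
o2: d²=389 > ρ²=51 → inactive
o3: d²=5 ≤ ρ²=51; F_rep = 15·(1,-2)/5² = (0.6000,-1.2000)
F = F_att + ΣF_rep = (0.0700,-3.2300)
p' = p + 1/4·F = (-6.9825,-3.8075)

Fx=0.0700 Fy=-3.2300 x'=-6.9825 y'=-3.8075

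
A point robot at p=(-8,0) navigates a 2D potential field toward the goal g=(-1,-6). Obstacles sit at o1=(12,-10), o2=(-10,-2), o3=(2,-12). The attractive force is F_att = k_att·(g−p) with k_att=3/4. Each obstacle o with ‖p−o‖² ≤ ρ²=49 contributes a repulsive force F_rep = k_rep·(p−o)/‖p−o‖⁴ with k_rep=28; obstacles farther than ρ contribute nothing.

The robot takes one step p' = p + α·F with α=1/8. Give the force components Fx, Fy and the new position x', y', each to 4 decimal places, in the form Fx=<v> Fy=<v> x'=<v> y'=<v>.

F_att = 3/4·(g−p) = 3/4·(7,-6) = (5.2500,-4.5000)
o1: d²=500 > ρ²=49 → inactive
o2: d²=8 ≤ ρ²=49; F_rep = 28·(2,2)/8² = (0.8750,0.8750)
o3: d²=244 > ρ²=49 → inactive
F = F_att + ΣF_rep = (6.1250,-3.6250)
p' = p + 1/8·F = (-7.2344,-0.4531)

Fx=6.1250 Fy=-3.6250 x'=-7.2344 y'=-0.4531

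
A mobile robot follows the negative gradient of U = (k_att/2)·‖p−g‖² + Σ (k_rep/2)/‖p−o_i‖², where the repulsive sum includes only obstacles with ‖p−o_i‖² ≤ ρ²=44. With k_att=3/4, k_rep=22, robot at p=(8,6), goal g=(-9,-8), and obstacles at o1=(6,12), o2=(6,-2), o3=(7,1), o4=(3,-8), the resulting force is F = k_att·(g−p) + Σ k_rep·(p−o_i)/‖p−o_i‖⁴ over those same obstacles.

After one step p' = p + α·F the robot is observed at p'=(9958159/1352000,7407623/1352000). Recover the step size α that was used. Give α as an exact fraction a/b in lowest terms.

α = 1/20

F_att = 3/4·(g−p) = 3/4·(-17,-14) = (-12.7500,-10.5000)
o1: d²=40 ≤ ρ²=44; F_rep = 22·(2,-6)/40² = (0.0275,-0.0825)
o2: d²=68 > ρ²=44 → inactive
o3: d²=26 ≤ ρ²=44; F_rep = 22·(1,5)/26² = (0.0325,0.1627)
o4: d²=221 > ρ²=44 → inactive
F = F_att + ΣF_rep = (-12.6900,-10.4198)
Δp = p'−p = (-0.6345,-0.5210); α = Δx/Fx = (-857841/1352000) / (-857841/67600) = 1/20
check: Δy/Fy = (-704377/1352000) / (-704377/67600) = 1/20 ✓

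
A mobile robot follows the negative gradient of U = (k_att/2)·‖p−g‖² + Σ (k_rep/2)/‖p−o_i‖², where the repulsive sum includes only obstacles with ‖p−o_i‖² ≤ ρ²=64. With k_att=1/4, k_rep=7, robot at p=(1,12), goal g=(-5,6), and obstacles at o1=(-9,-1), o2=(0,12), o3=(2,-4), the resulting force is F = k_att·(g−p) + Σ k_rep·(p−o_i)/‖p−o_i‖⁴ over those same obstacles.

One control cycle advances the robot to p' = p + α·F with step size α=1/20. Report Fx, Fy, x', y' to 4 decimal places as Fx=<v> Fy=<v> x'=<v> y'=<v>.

F_att = 1/4·(g−p) = 1/4·(-6,-6) = (-1.5000,-1.5000)
o1: d²=269 > ρ²=64 → inactive
o2: d²=1 ≤ ρ²=64; F_rep = 7·(1,0)/1² = (7.0000,0.0000)
o3: d²=257 > ρ²=64 → inactive
F = F_att + ΣF_rep = (5.5000,-1.5000)
p' = p + 1/20·F = (1.2750,11.9250)

Fx=5.5000 Fy=-1.5000 x'=1.2750 y'=11.9250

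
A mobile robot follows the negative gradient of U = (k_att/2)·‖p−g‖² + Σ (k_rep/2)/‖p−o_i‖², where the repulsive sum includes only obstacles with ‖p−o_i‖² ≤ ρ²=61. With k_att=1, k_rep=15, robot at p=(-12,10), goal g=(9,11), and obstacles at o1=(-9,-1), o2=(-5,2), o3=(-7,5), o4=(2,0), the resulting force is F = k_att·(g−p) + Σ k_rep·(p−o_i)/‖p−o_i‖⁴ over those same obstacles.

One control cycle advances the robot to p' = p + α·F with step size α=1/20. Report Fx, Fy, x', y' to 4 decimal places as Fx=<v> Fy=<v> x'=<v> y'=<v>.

F_att = 1·(g−p) = 1·(21,1) = (21.0000,1.0000)
o1: d²=130 > ρ²=61 → inactive
o2: d²=113 > ρ²=61 → inactive
o3: d²=50 ≤ ρ²=61; F_rep = 15·(-5,5)/50² = (-0.0300,0.0300)
o4: d²=296 > ρ²=61 → inactive
F = F_att + ΣF_rep = (20.9700,1.0300)
p' = p + 1/20·F = (-10.9515,10.0515)

Fx=20.9700 Fy=1.0300 x'=-10.9515 y'=10.0515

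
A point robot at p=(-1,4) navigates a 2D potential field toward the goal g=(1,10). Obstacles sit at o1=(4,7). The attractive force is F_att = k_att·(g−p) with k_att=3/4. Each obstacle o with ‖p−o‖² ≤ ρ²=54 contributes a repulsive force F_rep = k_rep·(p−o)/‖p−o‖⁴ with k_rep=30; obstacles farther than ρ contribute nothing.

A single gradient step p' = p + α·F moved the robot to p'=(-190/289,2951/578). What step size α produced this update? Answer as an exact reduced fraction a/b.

α = 1/4

F_att = 3/4·(g−p) = 3/4·(2,6) = (1.5000,4.5000)
o1: d²=34 ≤ ρ²=54; F_rep = 30·(-5,-3)/34² = (-0.1298,-0.0779)
F = F_att + ΣF_rep = (1.3702,4.4221)
Δp = p'−p = (0.3426,1.1055); α = Δx/Fx = (99/289) / (396/289) = 1/4
check: Δy/Fy = (639/578) / (1278/289) = 1/4 ✓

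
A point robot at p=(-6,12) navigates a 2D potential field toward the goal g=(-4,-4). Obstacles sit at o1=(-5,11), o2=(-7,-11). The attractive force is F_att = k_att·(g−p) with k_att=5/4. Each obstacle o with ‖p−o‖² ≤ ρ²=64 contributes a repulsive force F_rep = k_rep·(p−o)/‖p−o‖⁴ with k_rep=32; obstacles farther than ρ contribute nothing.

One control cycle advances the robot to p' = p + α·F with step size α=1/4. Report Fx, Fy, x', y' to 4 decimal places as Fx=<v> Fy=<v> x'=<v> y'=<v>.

Fx=-5.5000 Fy=-12.0000 x'=-7.3750 y'=9.0000

F_att = 5/4·(g−p) = 5/4·(2,-16) = (2.5000,-20.0000)
o1: d²=2 ≤ ρ²=64; F_rep = 32·(-1,1)/2² = (-8.0000,8.0000)
o2: d²=530 > ρ²=64 → inactive
F = F_att + ΣF_rep = (-5.5000,-12.0000)
p' = p + 1/4·F = (-7.3750,9.0000)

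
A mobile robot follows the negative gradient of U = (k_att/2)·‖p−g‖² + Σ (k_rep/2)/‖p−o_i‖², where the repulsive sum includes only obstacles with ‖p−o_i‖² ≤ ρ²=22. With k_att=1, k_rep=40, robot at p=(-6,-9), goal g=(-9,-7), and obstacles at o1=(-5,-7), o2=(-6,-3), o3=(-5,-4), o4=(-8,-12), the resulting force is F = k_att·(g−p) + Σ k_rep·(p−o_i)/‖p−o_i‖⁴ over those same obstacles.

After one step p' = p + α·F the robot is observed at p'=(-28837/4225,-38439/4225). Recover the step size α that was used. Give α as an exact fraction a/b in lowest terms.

F_att = 1·(g−p) = 1·(-3,2) = (-3.0000,2.0000)
o1: d²=5 ≤ ρ²=22; F_rep = 40·(-1,-2)/5² = (-1.6000,-3.2000)
o2: d²=36 > ρ²=22 → inactive
o3: d²=26 > ρ²=22 → inactive
o4: d²=13 ≤ ρ²=22; F_rep = 40·(2,3)/13² = (0.4734,0.7101)
F = F_att + ΣF_rep = (-4.1266,-0.4899)
Δp = p'−p = (-0.8253,-0.0980); α = Δx/Fx = (-3487/4225) / (-3487/845) = 1/5
check: Δy/Fy = (-414/4225) / (-414/845) = 1/5 ✓

α = 1/5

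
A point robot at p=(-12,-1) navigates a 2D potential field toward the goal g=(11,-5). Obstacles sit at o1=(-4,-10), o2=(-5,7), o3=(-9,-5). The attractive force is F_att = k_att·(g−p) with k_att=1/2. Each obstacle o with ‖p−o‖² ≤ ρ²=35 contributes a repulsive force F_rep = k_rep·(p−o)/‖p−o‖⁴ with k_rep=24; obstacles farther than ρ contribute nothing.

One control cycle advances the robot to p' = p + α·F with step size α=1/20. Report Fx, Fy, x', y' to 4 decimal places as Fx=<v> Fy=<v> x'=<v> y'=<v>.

F_att = 1/2·(g−p) = 1/2·(23,-4) = (11.5000,-2.0000)
o1: d²=145 > ρ²=35 → inactive
o2: d²=113 > ρ²=35 → inactive
o3: d²=25 ≤ ρ²=35; F_rep = 24·(-3,4)/25² = (-0.1152,0.1536)
F = F_att + ΣF_rep = (11.3848,-1.8464)
p' = p + 1/20·F = (-11.4308,-1.0923)

Fx=11.3848 Fy=-1.8464 x'=-11.4308 y'=-1.0923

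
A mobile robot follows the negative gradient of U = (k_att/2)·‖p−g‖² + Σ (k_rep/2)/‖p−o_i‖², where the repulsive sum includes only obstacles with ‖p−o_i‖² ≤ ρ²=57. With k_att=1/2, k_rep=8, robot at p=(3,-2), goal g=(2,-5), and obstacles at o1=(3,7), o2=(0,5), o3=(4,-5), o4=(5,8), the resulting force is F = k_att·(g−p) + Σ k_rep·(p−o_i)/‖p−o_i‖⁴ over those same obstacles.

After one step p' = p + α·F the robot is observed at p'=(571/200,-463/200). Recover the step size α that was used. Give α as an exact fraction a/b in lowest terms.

F_att = 1/2·(g−p) = 1/2·(-1,-3) = (-0.5000,-1.5000)
o1: d²=81 > ρ²=57 → inactive
o2: d²=58 > ρ²=57 → inactive
o3: d²=10 ≤ ρ²=57; F_rep = 8·(-1,3)/10² = (-0.0800,0.2400)
o4: d²=104 > ρ²=57 → inactive
F = F_att + ΣF_rep = (-0.5800,-1.2600)
Δp = p'−p = (-0.1450,-0.3150); α = Δx/Fx = (-29/200) / (-29/50) = 1/4
check: Δy/Fy = (-63/200) / (-63/50) = 1/4 ✓

α = 1/4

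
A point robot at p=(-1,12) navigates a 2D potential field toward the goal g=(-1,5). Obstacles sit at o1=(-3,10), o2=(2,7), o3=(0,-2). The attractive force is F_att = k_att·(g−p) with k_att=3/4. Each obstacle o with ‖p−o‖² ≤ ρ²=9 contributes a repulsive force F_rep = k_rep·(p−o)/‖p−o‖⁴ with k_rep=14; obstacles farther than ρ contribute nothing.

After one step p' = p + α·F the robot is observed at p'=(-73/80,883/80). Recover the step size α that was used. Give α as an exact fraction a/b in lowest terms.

α = 1/5

F_att = 3/4·(g−p) = 3/4·(0,-7) = (0.0000,-5.2500)
o1: d²=8 ≤ ρ²=9; F_rep = 14·(2,2)/8² = (0.4375,0.4375)
o2: d²=34 > ρ²=9 → inactive
o3: d²=197 > ρ²=9 → inactive
F = F_att + ΣF_rep = (0.4375,-4.8125)
Δp = p'−p = (0.0875,-0.9625); α = Δx/Fx = (7/80) / (7/16) = 1/5
check: Δy/Fy = (-77/80) / (-77/16) = 1/5 ✓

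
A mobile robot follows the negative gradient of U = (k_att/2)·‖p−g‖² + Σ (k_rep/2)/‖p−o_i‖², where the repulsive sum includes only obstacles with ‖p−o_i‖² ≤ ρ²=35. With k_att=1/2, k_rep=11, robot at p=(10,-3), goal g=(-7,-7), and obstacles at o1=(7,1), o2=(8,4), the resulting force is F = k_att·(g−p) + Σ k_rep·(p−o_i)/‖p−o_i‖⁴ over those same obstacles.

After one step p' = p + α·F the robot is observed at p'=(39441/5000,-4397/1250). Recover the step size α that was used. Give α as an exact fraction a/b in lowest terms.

F_att = 1/2·(g−p) = 1/2·(-17,-4) = (-8.5000,-2.0000)
o1: d²=25 ≤ ρ²=35; F_rep = 11·(3,-4)/25² = (0.0528,-0.0704)
o2: d²=53 > ρ²=35 → inactive
F = F_att + ΣF_rep = (-8.4472,-2.0704)
Δp = p'−p = (-2.1118,-0.5176); α = Δx/Fx = (-10559/5000) / (-10559/1250) = 1/4
check: Δy/Fy = (-647/1250) / (-1294/625) = 1/4 ✓

α = 1/4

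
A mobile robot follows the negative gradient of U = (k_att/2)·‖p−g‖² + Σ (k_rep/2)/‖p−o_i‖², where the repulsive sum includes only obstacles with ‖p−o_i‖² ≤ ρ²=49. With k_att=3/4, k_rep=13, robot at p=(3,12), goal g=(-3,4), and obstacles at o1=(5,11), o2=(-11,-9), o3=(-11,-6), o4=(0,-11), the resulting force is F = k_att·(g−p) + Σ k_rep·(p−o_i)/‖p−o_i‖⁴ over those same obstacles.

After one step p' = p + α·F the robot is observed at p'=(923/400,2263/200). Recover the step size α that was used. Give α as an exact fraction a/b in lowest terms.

F_att = 3/4·(g−p) = 3/4·(-6,-8) = (-4.5000,-6.0000)
o1: d²=5 ≤ ρ²=49; F_rep = 13·(-2,1)/5² = (-1.0400,0.5200)
o2: d²=637 > ρ²=49 → inactive
o3: d²=520 > ρ²=49 → inactive
o4: d²=538 > ρ²=49 → inactive
F = F_att + ΣF_rep = (-5.5400,-5.4800)
Δp = p'−p = (-0.6925,-0.6850); α = Δx/Fx = (-277/400) / (-277/50) = 1/8
check: Δy/Fy = (-137/200) / (-137/25) = 1/8 ✓

α = 1/8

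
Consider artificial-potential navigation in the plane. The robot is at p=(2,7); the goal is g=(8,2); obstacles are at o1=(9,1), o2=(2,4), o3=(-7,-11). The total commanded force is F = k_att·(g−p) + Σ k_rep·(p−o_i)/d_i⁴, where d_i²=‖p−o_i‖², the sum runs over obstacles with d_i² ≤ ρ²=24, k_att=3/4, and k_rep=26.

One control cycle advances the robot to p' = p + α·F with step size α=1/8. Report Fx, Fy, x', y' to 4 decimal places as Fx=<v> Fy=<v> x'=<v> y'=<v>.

F_att = 3/4·(g−p) = 3/4·(6,-5) = (4.5000,-3.7500)
o1: d²=85 > ρ²=24 → inactive
o2: d²=9 ≤ ρ²=24; F_rep = 26·(0,3)/9² = (0.0000,0.9630)
o3: d²=405 > ρ²=24 → inactive
F = F_att + ΣF_rep = (4.5000,-2.7870)
p' = p + 1/8·F = (2.5625,6.6516)

Fx=4.5000 Fy=-2.7870 x'=2.5625 y'=6.6516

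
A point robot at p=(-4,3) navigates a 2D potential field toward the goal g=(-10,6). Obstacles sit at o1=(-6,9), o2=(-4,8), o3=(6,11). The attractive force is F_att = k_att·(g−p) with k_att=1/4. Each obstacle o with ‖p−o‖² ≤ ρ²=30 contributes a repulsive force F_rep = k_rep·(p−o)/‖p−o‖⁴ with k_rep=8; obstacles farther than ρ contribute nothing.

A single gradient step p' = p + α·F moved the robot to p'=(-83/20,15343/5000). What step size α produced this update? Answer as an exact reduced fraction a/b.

α = 1/10

F_att = 1/4·(g−p) = 1/4·(-6,3) = (-1.5000,0.7500)
o1: d²=40 > ρ²=30 → inactive
o2: d²=25 ≤ ρ²=30; F_rep = 8·(0,-5)/25² = (0.0000,-0.0640)
o3: d²=164 > ρ²=30 → inactive
F = F_att + ΣF_rep = (-1.5000,0.6860)
Δp = p'−p = (-0.1500,0.0686); α = Δx/Fx = (-3/20) / (-3/2) = 1/10
check: Δy/Fy = (343/5000) / (343/500) = 1/10 ✓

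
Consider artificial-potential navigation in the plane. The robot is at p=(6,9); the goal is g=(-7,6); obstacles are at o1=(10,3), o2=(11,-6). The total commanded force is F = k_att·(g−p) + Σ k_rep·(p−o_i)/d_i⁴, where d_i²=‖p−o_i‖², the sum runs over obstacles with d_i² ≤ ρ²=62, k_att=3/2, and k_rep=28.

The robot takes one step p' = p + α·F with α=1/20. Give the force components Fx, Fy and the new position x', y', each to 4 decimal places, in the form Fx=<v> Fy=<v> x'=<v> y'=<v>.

F_att = 3/2·(g−p) = 3/2·(-13,-3) = (-19.5000,-4.5000)
o1: d²=52 ≤ ρ²=62; F_rep = 28·(-4,6)/52² = (-0.0414,0.0621)
o2: d²=250 > ρ²=62 → inactive
F = F_att + ΣF_rep = (-19.5414,-4.4379)
p' = p + 1/20·F = (5.0229,8.7781)

Fx=-19.5414 Fy=-4.4379 x'=5.0229 y'=8.7781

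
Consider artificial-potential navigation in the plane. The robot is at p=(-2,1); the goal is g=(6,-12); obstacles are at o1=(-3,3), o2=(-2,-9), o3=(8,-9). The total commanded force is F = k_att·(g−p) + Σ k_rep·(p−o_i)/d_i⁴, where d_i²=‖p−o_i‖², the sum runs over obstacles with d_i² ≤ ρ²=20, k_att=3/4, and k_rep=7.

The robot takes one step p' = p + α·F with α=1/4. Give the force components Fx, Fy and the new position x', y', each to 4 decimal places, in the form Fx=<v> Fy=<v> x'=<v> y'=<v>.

F_att = 3/4·(g−p) = 3/4·(8,-13) = (6.0000,-9.7500)
o1: d²=5 ≤ ρ²=20; F_rep = 7·(1,-2)/5² = (0.2800,-0.5600)
o2: d²=100 > ρ²=20 → inactive
o3: d²=200 > ρ²=20 → inactive
F = F_att + ΣF_rep = (6.2800,-10.3100)
p' = p + 1/4·F = (-0.4300,-1.5775)

Fx=6.2800 Fy=-10.3100 x'=-0.4300 y'=-1.5775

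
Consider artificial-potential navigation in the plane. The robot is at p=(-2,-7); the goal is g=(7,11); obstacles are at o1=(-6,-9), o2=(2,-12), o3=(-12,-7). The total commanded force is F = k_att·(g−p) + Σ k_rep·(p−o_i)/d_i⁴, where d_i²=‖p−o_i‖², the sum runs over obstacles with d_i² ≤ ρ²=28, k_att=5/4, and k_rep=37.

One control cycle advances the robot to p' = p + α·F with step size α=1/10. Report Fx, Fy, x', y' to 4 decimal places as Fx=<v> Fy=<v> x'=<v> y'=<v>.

F_att = 5/4·(g−p) = 5/4·(9,18) = (11.2500,22.5000)
o1: d²=20 ≤ ρ²=28; F_rep = 37·(4,2)/20² = (0.3700,0.1850)
o2: d²=41 > ρ²=28 → inactive
o3: d²=100 > ρ²=28 → inactive
F = F_att + ΣF_rep = (11.6200,22.6850)
p' = p + 1/10·F = (-0.8380,-4.7315)

Fx=11.6200 Fy=22.6850 x'=-0.8380 y'=-4.7315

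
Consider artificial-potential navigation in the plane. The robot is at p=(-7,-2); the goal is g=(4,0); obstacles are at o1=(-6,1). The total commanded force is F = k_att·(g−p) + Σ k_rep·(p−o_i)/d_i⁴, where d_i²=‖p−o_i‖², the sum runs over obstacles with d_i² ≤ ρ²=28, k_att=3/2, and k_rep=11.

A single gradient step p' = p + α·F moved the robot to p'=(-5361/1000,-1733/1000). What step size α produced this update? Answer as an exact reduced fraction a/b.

α = 1/10

F_att = 3/2·(g−p) = 3/2·(11,2) = (16.5000,3.0000)
o1: d²=10 ≤ ρ²=28; F_rep = 11·(-1,-3)/10² = (-0.1100,-0.3300)
F = F_att + ΣF_rep = (16.3900,2.6700)
Δp = p'−p = (1.6390,0.2670); α = Δx/Fx = (1639/1000) / (1639/100) = 1/10
check: Δy/Fy = (267/1000) / (267/100) = 1/10 ✓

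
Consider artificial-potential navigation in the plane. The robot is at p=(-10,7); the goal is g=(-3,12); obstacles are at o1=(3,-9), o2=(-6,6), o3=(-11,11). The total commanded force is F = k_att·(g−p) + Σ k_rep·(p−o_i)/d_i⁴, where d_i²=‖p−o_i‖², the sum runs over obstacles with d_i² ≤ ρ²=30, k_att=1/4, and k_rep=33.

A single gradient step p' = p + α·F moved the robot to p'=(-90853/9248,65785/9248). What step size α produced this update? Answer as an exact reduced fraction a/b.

F_att = 1/4·(g−p) = 1/4·(7,5) = (1.7500,1.2500)
o1: d²=425 > ρ²=30 → inactive
o2: d²=17 ≤ ρ²=30; F_rep = 33·(-4,1)/17² = (-0.4567,0.1142)
o3: d²=17 ≤ ρ²=30; F_rep = 33·(1,-4)/17² = (0.1142,-0.4567)
F = F_att + ΣF_rep = (1.4074,0.9074)
Δp = p'−p = (0.1759,0.1134); α = Δx/Fx = (1627/9248) / (1627/1156) = 1/8
check: Δy/Fy = (1049/9248) / (1049/1156) = 1/8 ✓

α = 1/8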